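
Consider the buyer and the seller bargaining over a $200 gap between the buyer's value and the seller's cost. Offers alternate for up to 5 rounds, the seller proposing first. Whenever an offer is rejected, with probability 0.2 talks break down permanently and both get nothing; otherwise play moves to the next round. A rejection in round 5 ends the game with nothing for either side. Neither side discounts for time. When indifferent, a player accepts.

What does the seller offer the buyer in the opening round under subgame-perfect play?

Round 5 (the seller proposes): the buyer will accept anything ≥ 0, so the seller offers 0 and keeps 200.
Round 4 (the buyer proposes): rejecting gives the seller an expected 0.8 × 200 = 160; the buyer offers that and keeps 40.
Round 3 (the seller proposes): rejecting gives the buyer an expected 0.8 × 40 = 32; the seller offers that and keeps 168.
Round 2 (the buyer proposes): rejecting gives the seller an expected 0.8 × 168 = 134.4. The buyer offers 134.4 and keeps 200 − 134.4 = 65.6.
Round 1 (the seller proposes): rejecting gives the buyer an expected 0.8 × 65.6 = 52.48; the seller offers that and keeps 147.52.

52.48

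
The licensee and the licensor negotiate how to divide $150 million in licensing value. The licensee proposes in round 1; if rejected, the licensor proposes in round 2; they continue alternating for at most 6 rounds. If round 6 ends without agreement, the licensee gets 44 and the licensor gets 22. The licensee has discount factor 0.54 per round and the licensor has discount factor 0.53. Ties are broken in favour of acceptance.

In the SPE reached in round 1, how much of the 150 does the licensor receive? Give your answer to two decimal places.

51.64

Round 6 (the licensor proposes): the licensee gets 44 if talks fail, so the licensor offers 44 and keeps 106.
Round 5 (the licensee proposes): the licensor can get 106 next round, worth 0.53 × 106 = 56.18 now; the licensee offers that and keeps 93.82.
Round 4 (the licensor proposes): the licensee can get 93.82 next round, worth 0.54 × 93.82 = 50.6628 now. The licensor offers 50.6628 and keeps 150 − 50.6628 = 99.3372.
Round 3 (the licensee proposes): the licensor can get 99.3372 next round, worth 0.53 × 99.3372 = 52.648716 now; the licensee offers that and keeps 97.351284.
Round 2 (the licensor proposes): the licensee can get 97.351284 next round, worth 0.54 × 97.351284 = 52.56969336 now; the licensor offers that and keeps 97.43030664.
Round 1 (the licensee proposes): the licensor can get 97.43030664 next round, worth 0.53 × 97.43030664 = 51.6380625192 now, so the licensee offers 51.6380625192, keeping 98.3619374808.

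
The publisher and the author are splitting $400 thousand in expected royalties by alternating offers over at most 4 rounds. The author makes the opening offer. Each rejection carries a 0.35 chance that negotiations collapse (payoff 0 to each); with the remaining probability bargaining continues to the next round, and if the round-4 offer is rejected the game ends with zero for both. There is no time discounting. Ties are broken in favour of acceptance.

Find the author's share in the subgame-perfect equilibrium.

Round 4 (the publisher proposes): the author will accept anything ≥ 0, so the publisher offers 0 and keeps 400.
Round 3 (the author proposes): rejecting gives the publisher an expected 0.65 × 400 = 260. The author offers 260 and keeps 400 − 260 = 140.
Round 2 (the publisher proposes): rejecting gives the author an expected 0.65 × 140 = 91; the publisher offers that and keeps 309.
Round 1 (the author proposes): rejecting gives the publisher an expected 0.65 × 309 = 200.85. The author offers 200.85 and keeps 400 − 200.85 = 199.15.

199.15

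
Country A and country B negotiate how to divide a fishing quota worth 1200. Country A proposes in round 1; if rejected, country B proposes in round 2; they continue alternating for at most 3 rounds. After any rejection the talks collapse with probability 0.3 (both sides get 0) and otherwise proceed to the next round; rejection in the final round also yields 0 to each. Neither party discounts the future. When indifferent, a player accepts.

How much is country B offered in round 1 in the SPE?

252

Round 3 (country A proposes): country B will accept anything ≥ 0, so country A offers 0 and keeps 1200.
Round 2 (country B proposes): rejecting gives country A an expected 0.7 × 1200 = 840, so country B offers 840, keeping 360.
Round 1 (country A proposes): rejecting gives country B an expected 0.7 × 360 = 252, so country A offers 252, keeping 948.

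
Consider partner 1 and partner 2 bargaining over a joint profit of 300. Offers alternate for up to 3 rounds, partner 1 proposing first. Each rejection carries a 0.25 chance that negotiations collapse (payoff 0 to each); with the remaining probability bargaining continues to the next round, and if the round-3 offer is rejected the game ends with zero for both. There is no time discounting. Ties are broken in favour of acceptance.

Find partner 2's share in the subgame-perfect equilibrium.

56.25

By backward induction:
Round 3 (partner 1 proposes): partner 2 will accept anything ≥ 0, so partner 1 offers 0 and keeps 300.
Round 2 (partner 2 proposes): rejecting gives partner 1 an expected 0.75 × 300 = 225. Partner 2 offers 225 and keeps 300 − 225 = 75.
Round 1 (partner 1 proposes): rejecting gives partner 2 an expected 0.75 × 75 = 56.25; partner 1 offers that and keeps 243.75.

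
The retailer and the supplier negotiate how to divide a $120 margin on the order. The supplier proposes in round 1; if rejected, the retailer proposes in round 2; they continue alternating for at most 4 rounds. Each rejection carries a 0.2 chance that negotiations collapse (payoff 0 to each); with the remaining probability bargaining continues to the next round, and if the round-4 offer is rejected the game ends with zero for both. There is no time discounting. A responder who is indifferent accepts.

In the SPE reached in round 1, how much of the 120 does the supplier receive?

Round 4 (the retailer proposes): rejection yields 0 for the supplier; the retailer offers 0 and keeps 120.
Round 3 (the supplier proposes): rejecting gives the retailer an expected 0.8 × 120 = 96; the supplier offers that and keeps 24.
Round 2 (the retailer proposes): rejecting gives the supplier an expected 0.8 × 24 = 19.2; the retailer offers that and keeps 100.8.
Round 1 (the supplier proposes): rejecting gives the retailer an expected 0.8 × 100.8 = 80.64, so the supplier offers 80.64, keeping 39.36.

39.36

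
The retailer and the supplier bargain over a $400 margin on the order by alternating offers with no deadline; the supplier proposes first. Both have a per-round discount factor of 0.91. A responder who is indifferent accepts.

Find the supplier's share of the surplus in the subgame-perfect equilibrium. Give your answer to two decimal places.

209.42

Let x be the supplier's share when the supplier proposes and y be the retailer's share when the retailer proposes.
The retailer accepts iff offered ≥ 0.91·y, so x = 400 − 0.91y. Symmetrically y = 400 − 0.91x.
Substituting: x = 400 − 0.91(400 − 0.91x), giving x(1 − 0.91·0.91) = 400(1 − 0.91).
So x = 400 × 0.09 / 0.1719 ≈ 209.4241, and the retailer receives 400 − x ≈ 190.5759.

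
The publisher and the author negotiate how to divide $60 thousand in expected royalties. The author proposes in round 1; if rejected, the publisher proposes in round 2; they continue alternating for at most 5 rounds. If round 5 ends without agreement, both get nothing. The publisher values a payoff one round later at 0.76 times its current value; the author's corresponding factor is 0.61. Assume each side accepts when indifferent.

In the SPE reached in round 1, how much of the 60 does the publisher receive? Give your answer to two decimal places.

Round 5 (the author proposes): the publisher will accept anything ≥ 0, so the author offers 0 and keeps 60.
Round 4 (the publisher proposes): the author can get 60 next round, worth 0.61 × 60 = 36.6 now, so the publisher offers 36.6, keeping 23.4.
Round 3 (the author proposes): the publisher can get 23.4 next round, worth 0.76 × 23.4 = 17.784 now; the author offers that and keeps 42.216.
Round 2 (the publisher proposes): the author can get 42.216 next round, worth 0.61 × 42.216 = 25.75176 now, so the publisher offers 25.75176, keeping 34.24824.
Round 1 (the author proposes): the publisher can get 34.24824 next round, worth 0.76 × 34.24824 = 26.0286624 now. The author offers 26.0286624 and keeps 60 − 26.0286624 = 33.9713376.

26.03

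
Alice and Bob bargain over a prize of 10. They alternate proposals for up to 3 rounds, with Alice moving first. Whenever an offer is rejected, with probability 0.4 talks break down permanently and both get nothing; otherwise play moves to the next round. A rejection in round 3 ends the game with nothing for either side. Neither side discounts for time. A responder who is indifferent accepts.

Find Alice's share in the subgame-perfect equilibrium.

7.6

Round 3 (Alice proposes): rejection yields 0 for Bob; Alice offers 0 and keeps 10.
Round 2 (Bob proposes): rejecting gives Alice an expected 0.6 × 10 = 6, so Bob offers 6, keeping 4.
Round 1 (Alice proposes): rejecting gives Bob an expected 0.6 × 4 = 2.4; Alice offers that and keeps 7.6.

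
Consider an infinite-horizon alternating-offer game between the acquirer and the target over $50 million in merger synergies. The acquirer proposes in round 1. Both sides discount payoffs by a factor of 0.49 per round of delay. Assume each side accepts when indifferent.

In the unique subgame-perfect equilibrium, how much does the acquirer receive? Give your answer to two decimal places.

33.56

When the acquirer proposes, the target accepts any offer worth at least 0.49 times what the target would get by proposing next round; and vice versa.
This gives x = 50 − 0.49y and y = 50 − 0.49x, where x and y are each side's share when it proposes.
Hence (1 − 0.49·0.49)x = 50(1 − 0.49), i.e. 0.7599·x = 25.5.
x ≈ 33.5570; the target's share is 50 − x ≈ 16.4430.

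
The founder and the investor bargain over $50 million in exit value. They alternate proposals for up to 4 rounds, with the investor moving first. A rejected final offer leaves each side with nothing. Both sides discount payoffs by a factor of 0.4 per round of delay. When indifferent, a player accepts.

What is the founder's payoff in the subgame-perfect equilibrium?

Round 4 (the founder proposes): rejection yields 0 for the investor; the founder offers 0 and keeps 50.
Round 3 (the investor proposes): the founder can get 50 next round, worth 0.4 × 50 = 20 now. The investor offers 20 and keeps 50 − 20 = 30.
Round 2 (the founder proposes): the investor can get 30 next round, worth 0.4 × 30 = 12 now, so the founder offers 12, keeping 38.
Round 1 (the investor proposes): the founder can get 38 next round, worth 0.4 × 38 = 15.2 now. The investor offers 15.2 and keeps 50 − 15.2 = 34.8.

15.2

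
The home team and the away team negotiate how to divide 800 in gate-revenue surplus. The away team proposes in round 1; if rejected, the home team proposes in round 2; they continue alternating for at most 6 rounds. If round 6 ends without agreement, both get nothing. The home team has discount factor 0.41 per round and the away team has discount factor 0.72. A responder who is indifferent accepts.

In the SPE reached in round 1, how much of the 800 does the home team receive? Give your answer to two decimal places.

Round 6 (the home team proposes): rejection yields 0 for the away team; the home team offers 0 and keeps 800.
Round 5 (the away team proposes): the home team can get 800 next round, worth 0.41 × 800 = 328 now, so the away team offers 328, keeping 472.
Round 4 (the home team proposes): the away team can get 472 next round, worth 0.72 × 472 = 339.84 now, so the home team offers 339.84, keeping 460.16.
Round 3 (the away team proposes): the home team can get 460.16 next round, worth 0.41 × 460.16 = 188.6656 now, so the away team offers 188.6656, keeping 611.3344.
Round 2 (the home team proposes): the away team can get 611.3344 next round, worth 0.72 × 611.3344 = 440.160768 now. The home team offers 440.160768 and keeps 800 − 440.160768 = 359.839232.
Round 1 (the away team proposes): the home team can get 359.839232 next round, worth 0.41 × 359.839232 = 147.53408512 now, so the away team offers 147.53408512, keeping 652.46591488.

147.53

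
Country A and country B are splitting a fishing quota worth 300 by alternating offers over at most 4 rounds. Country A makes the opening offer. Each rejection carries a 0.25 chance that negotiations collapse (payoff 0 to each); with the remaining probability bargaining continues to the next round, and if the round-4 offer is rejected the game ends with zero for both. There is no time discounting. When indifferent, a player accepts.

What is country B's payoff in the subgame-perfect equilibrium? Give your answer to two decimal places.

By backward induction:
Round 4 (country B proposes): rejection yields 0 for country A; country B offers 0 and keeps 300.
Round 3 (country A proposes): rejecting gives country B an expected 0.75 × 300 = 225. Country A offers 225 and keeps 300 − 225 = 75.
Round 2 (country B proposes): rejecting gives country A an expected 0.75 × 75 = 56.25. Country B offers 56.25 and keeps 300 − 56.25 = 243.75.
Round 1 (country A proposes): rejecting gives country B an expected 0.75 × 243.75 = 182.8125, so country A offers 182.8125, keeping 117.1875.

182.81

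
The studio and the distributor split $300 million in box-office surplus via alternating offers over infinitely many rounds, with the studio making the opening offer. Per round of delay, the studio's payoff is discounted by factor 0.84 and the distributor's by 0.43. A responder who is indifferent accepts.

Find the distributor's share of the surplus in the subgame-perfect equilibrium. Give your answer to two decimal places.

When the studio proposes, the distributor accepts any offer worth at least 0.43 times what the distributor would get by proposing next round; and vice versa.
This gives x = 300 − 0.43y and y = 300 − 0.84x, where x and y are each side's share when it proposes.
Hence (1 − 0.43·0.84)x = 300(1 − 0.43), i.e. 0.6388·x = 171.
x ≈ 267.6894; the distributor's share is 300 − x ≈ 32.3106.

32.31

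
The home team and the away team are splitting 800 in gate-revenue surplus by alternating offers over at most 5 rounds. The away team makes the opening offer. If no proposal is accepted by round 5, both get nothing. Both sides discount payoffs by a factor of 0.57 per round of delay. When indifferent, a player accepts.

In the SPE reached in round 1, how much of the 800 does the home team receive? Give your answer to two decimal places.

Round 5 (the away team proposes): rejection yields 0 for the home team; the away team offers 0 and keeps 800.
Round 4 (the home team proposes): the away team can get 800 next round, worth 0.57 × 800 = 456 now, so the home team offers 456, keeping 344.
Round 3 (the away team proposes): the home team can get 344 next round, worth 0.57 × 344 = 196.08 now, so the away team offers 196.08, keeping 603.92.
Round 2 (the home team proposes): the away team can get 603.92 next round, worth 0.57 × 603.92 = 344.2344 now; the home team offers that and keeps 455.7656.
Round 1 (the away team proposes): the home team can get 455.7656 next round, worth 0.57 × 455.7656 = 259.786392 now. The away team offers 259.786392 and keeps 800 − 259.786392 = 540.213608.

259.79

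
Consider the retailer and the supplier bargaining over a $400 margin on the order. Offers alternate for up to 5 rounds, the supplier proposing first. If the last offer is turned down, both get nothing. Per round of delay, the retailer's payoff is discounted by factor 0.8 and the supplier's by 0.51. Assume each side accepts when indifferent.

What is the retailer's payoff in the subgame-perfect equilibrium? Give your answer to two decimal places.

220.77

Round 5 (the supplier proposes): rejection yields 0 for the retailer; the supplier offers 0 and keeps 400.
Round 4 (the retailer proposes): the supplier can get 400 next round, worth 0.51 × 400 = 204 now, so the retailer offers 204, keeping 196.
Round 3 (the supplier proposes): the retailer can get 196 next round, worth 0.8 × 196 = 156.8 now; the supplier offers that and keeps 243.2.
Round 2 (the retailer proposes): the supplier can get 243.2 next round, worth 0.51 × 243.2 = 124.032 now. The retailer offers 124.032 and keeps 400 − 124.032 = 275.968.
Round 1 (the supplier proposes): the retailer can get 275.968 next round, worth 0.8 × 275.968 = 220.7744 now; the supplier offers that and keeps 179.2256.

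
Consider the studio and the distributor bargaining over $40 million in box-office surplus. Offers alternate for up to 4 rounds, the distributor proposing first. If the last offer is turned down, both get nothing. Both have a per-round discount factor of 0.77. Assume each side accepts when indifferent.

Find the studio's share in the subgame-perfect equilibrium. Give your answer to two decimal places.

25.35

Round 4 (the studio proposes): the distributor will accept anything ≥ 0, so the studio offers 0 and keeps 40.
Round 3 (the distributor proposes): the studio can get 40 next round, worth 0.77 × 40 = 30.8 now; the distributor offers that and keeps 9.2.
Round 2 (the studio proposes): the distributor can get 9.2 next round, worth 0.77 × 9.2 = 7.084 now. The studio offers 7.084 and keeps 40 − 7.084 = 32.916.
Round 1 (the distributor proposes): the studio can get 32.916 next round, worth 0.77 × 32.916 = 25.34532 now. The distributor offers 25.34532 and keeps 40 − 25.34532 = 14.65468.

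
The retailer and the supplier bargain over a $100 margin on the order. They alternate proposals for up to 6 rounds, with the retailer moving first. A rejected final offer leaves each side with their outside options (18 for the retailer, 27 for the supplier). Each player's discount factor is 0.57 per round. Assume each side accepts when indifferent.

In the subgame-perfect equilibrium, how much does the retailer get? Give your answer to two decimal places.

62.59

Round 6 (the supplier proposes): the retailer gets 18 if talks fail, so the supplier offers 18 and keeps 82.
Round 5 (the retailer proposes): the supplier can get 82 next round, worth 0.57 × 82 = 46.74 now, so the retailer offers 46.74, keeping 53.26.
Round 4 (the supplier proposes): the retailer can get 53.26 next round, worth 0.57 × 53.26 = 30.3582 now; the supplier offers that and keeps 69.6418.
Round 3 (the retailer proposes): the supplier can get 69.6418 next round, worth 0.57 × 69.6418 = 39.695826 now; the retailer offers that and keeps 60.304174.
Round 2 (the supplier proposes): the retailer can get 60.304174 next round, worth 0.57 × 60.304174 = 34.37337918 now; the supplier offers that and keeps 65.62662082.
Round 1 (the retailer proposes): the supplier can get 65.62662082 next round, worth 0.57 × 65.62662082 = 37.4071738674 now, so the retailer offers 37.4071738674, keeping 62.5928261326.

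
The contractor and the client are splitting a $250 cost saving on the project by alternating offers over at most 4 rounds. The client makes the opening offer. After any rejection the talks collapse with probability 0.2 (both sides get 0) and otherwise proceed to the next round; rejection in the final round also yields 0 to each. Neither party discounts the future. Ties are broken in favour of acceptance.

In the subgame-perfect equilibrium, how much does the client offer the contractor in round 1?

Round 4 (the contractor proposes): the client will accept anything ≥ 0, so the contractor offers 0 and keeps 250.
Round 3 (the client proposes): rejecting gives the contractor an expected 0.8 × 250 = 200. The client offers 200 and keeps 250 − 200 = 50.
Round 2 (the contractor proposes): rejecting gives the client an expected 0.8 × 50 = 40, so the contractor offers 40, keeping 210.
Round 1 (the client proposes): rejecting gives the contractor an expected 0.8 × 210 = 168. The client offers 168 and keeps 250 − 168 = 82.

168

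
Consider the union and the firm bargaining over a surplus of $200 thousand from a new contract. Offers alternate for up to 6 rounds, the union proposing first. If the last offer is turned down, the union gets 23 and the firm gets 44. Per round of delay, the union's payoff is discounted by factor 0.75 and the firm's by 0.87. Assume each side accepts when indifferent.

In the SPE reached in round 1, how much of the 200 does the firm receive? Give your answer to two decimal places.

137.45

Round 6 (the firm proposes): the union gets 23 if talks fail, so the firm offers 23 and keeps 177.
Round 5 (the union proposes): the firm can get 177 next round, worth 0.87 × 177 = 153.99 now. The union offers 153.99 and keeps 200 − 153.99 = 46.01.
Round 4 (the firm proposes): the union can get 46.01 next round, worth 0.75 × 46.01 = 34.5075 now. The firm offers 34.5075 and keeps 200 − 34.5075 = 165.4925.
Round 3 (the union proposes): the firm can get 165.4925 next round, worth 0.87 × 165.4925 = 143.978475 now. The union offers 143.978475 and keeps 200 − 143.978475 = 56.021525.
Round 2 (the firm proposes): the union can get 56.021525 next round, worth 0.75 × 56.021525 = 42.01614375 now, so the firm offers 42.01614375, keeping 157.98385625.
Round 1 (the union proposes): the firm can get 157.98385625 next round, worth 0.87 × 157.98385625 = 137.4459549375 now, so the union offers 137.4459549375, keeping 62.5540450625.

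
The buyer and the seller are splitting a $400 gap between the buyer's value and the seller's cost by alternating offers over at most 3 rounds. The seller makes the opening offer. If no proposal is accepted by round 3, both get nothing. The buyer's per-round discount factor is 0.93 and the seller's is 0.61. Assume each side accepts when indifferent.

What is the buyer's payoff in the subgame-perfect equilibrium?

Round 3 (the seller proposes): the buyer will accept anything ≥ 0, so the seller offers 0 and keeps 400.
Round 2 (the buyer proposes): the seller can get 400 next round, worth 0.61 × 400 = 244 now. The buyer offers 244 and keeps 400 − 244 = 156.
Round 1 (the seller proposes): the buyer can get 156 next round, worth 0.93 × 156 = 145.08 now, so the seller offers 145.08, keeping 254.92.

145.08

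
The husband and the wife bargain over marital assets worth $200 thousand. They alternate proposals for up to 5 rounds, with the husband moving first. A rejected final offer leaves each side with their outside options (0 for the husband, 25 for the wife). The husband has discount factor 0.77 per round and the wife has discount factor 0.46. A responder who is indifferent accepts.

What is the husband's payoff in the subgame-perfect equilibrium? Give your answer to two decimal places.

Round 5 (the husband proposes): the wife gets 25 if talks fail, so the husband offers 25 and keeps 175.
Round 4 (the wife proposes): the husband can get 175 next round, worth 0.77 × 175 = 134.75 now, so the wife offers 134.75, keeping 65.25.
Round 3 (the husband proposes): the wife can get 65.25 next round, worth 0.46 × 65.25 = 30.015 now; the husband offers that and keeps 169.985.
Round 2 (the wife proposes): the husband can get 169.985 next round, worth 0.77 × 169.985 = 130.88845 now; the wife offers that and keeps 69.11155.
Round 1 (the husband proposes): the wife can get 69.11155 next round, worth 0.46 × 69.11155 = 31.791313 now, so the husband offers 31.791313, keeping 168.208687.

168.21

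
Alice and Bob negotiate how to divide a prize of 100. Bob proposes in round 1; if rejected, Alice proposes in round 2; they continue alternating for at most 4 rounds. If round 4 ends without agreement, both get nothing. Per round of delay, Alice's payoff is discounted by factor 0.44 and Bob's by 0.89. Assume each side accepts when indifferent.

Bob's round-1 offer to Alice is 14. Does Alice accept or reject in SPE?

Work out Alice's continuation value if the offer is rejected.
Round 4 (Alice proposes): rejection yields 0 for Bob; Alice offers 0 and keeps 100.
Round 3 (Bob proposes): Alice can get 100 next round, worth 0.44 × 100 = 44 now, so Bob offers 44, keeping 56.
Round 2 (Alice proposes): Bob can get 56 next round, worth 0.89 × 56 = 49.84 now, so Alice offers 49.84, keeping 50.16.
So by rejecting in round 1, Alice gets 50.16 next round, worth 0.44 × 50.16 = 22.0704 now.
Offer 14 < 22.0704, so Alice rejects.

Reject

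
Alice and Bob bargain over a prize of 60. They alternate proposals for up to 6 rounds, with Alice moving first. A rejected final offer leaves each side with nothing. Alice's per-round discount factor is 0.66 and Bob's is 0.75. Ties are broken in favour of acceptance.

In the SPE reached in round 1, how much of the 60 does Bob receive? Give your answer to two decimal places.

Round 6 (Bob proposes): Alice will accept anything ≥ 0, so Bob offers 0 and keeps 60.
Round 5 (Alice proposes): Bob can get 60 next round, worth 0.75 × 60 = 45 now, so Alice offers 45, keeping 15.
Round 4 (Bob proposes): Alice can get 15 next round, worth 0.66 × 15 = 9.9 now. Bob offers 9.9 and keeps 60 − 9.9 = 50.1.
Round 3 (Alice proposes): Bob can get 50.1 next round, worth 0.75 × 50.1 = 37.575 now, so Alice offers 37.575, keeping 22.425.
Round 2 (Bob proposes): Alice can get 22.425 next round, worth 0.66 × 22.425 = 14.8005 now, so Bob offers 14.8005, keeping 45.1995.
Round 1 (Alice proposes): Bob can get 45.1995 next round, worth 0.75 × 45.1995 = 33.899625 now; Alice offers that and keeps 26.100375.

33.90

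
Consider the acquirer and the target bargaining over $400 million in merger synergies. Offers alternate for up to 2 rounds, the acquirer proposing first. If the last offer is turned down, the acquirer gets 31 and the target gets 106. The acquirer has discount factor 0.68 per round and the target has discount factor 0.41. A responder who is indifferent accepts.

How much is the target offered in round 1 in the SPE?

151.29

Round 2 (the target proposes): the acquirer gets 31 if talks fail, so the target offers 31 and keeps 369.
Round 1 (the acquirer proposes): the target can get 369 next round, worth 0.41 × 369 = 151.29 now; the acquirer offers that and keeps 248.71.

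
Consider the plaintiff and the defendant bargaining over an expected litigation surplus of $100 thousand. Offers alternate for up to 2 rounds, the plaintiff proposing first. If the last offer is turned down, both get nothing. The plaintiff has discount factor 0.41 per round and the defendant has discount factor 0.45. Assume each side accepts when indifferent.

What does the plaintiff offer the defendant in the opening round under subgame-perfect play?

Round 2 (the defendant proposes): rejection yields 0 for the plaintiff; the defendant offers 0 and keeps 100.
Round 1 (the plaintiff proposes): the defendant can get 100 next round, worth 0.45 × 100 = 45 now; the plaintiff offers that and keeps 55.

45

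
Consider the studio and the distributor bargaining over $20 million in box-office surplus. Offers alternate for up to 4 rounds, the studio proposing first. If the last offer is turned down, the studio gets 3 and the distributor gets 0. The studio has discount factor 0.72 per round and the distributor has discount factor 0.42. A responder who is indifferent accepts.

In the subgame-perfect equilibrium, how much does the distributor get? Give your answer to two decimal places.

4.51

Round 4 (the distributor proposes): the studio gets 3 if talks fail, so the distributor offers 3 and keeps 17.
Round 3 (the studio proposes): the distributor can get 17 next round, worth 0.42 × 17 = 7.14 now. The studio offers 7.14 and keeps 20 − 7.14 = 12.86.
Round 2 (the distributor proposes): the studio can get 12.86 next round, worth 0.72 × 12.86 = 9.2592 now, so the distributor offers 9.2592, keeping 10.7408.
Round 1 (the studio proposes): the distributor can get 10.7408 next round, worth 0.42 × 10.7408 = 4.511136 now. The studio offers 4.511136 and keeps 20 − 4.511136 = 15.488864.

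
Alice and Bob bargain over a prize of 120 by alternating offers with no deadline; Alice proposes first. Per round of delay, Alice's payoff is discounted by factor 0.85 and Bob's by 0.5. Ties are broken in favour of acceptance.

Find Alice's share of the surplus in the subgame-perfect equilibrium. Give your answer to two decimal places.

Let x be Alice's share when Alice proposes and y be Bob's share when Bob proposes.
Bob accepts iff offered ≥ 0.5·y, so x = 120 − 0.5y. Symmetrically y = 120 − 0.85x.
Substituting: x = 120 − 0.5(120 − 0.85x), giving x(1 − 0.85·0.5) = 120(1 − 0.5).
So x = 120 × 0.5 / 0.575 ≈ 104.3478, and Bob receives 120 − x ≈ 15.6522.

104.35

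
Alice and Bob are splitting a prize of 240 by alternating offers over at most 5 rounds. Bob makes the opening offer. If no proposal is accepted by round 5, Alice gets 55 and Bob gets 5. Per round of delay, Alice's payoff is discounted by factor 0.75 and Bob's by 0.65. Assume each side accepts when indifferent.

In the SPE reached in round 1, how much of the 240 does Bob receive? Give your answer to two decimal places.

133.22

Solve by backward induction from round 5.
Round 5 (Bob proposes): Alice gets 55 if talks fail, so Bob offers 55 and keeps 185.
Round 4 (Alice proposes): Bob can get 185 next round, worth 0.65 × 185 = 120.25 now, so Alice offers 120.25, keeping 119.75.
Round 3 (Bob proposes): Alice can get 119.75 next round, worth 0.75 × 119.75 = 89.8125 now, so Bob offers 89.8125, keeping 150.1875.
Round 2 (Alice proposes): Bob can get 150.1875 next round, worth 0.65 × 150.1875 = 97.621875 now, so Alice offers 97.621875, keeping 142.378125.
Round 1 (Bob proposes): Alice can get 142.378125 next round, worth 0.75 × 142.378125 = 106.78359375 now, so Bob offers 106.78359375, keeping 133.21640625.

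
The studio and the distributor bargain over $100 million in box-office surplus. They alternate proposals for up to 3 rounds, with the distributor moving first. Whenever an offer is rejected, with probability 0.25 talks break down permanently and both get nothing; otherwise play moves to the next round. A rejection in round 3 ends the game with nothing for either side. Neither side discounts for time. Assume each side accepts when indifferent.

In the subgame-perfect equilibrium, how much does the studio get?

Round 3 (the distributor proposes): the studio will accept anything ≥ 0, so the distributor offers 0 and keeps 100.
Round 2 (the studio proposes): rejecting gives the distributor an expected 0.75 × 100 = 75, so the studio offers 75, keeping 25.
Round 1 (the distributor proposes): rejecting gives the studio an expected 0.75 × 25 = 18.75; the distributor offers that and keeps 81.25.

18.75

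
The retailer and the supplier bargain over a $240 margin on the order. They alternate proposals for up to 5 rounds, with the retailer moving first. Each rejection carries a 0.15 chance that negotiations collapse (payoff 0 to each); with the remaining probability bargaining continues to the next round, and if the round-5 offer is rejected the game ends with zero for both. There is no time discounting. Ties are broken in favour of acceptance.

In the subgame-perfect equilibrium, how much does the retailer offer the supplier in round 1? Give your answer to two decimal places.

52.71

Round 5 (the retailer proposes): the supplier will accept anything ≥ 0, so the retailer offers 0 and keeps 240.
Round 4 (the supplier proposes): rejecting gives the retailer an expected 0.85 × 240 = 204; the supplier offers that and keeps 36.
Round 3 (the retailer proposes): rejecting gives the supplier an expected 0.85 × 36 = 30.6. The retailer offers 30.6 and keeps 240 − 30.6 = 209.4.
Round 2 (the supplier proposes): rejecting gives the retailer an expected 0.85 × 209.4 = 177.99, so the supplier offers 177.99, keeping 62.01.
Round 1 (the retailer proposes): rejecting gives the supplier an expected 0.85 × 62.01 = 52.7085; the retailer offers that and keeps 187.2915.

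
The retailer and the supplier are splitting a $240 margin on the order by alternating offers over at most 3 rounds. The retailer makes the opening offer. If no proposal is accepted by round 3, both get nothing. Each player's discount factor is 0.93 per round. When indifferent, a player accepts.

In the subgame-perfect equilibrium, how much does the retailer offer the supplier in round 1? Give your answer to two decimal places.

15.62

By backward induction:
Round 3 (the retailer proposes): rejection yields 0 for the supplier; the retailer offers 0 and keeps 240.
Round 2 (the supplier proposes): the retailer can get 240 next round, worth 0.93 × 240 = 223.2 now; the supplier offers that and keeps 16.8.
Round 1 (the retailer proposes): the supplier can get 16.8 next round, worth 0.93 × 16.8 = 15.624 now. The retailer offers 15.624 and keeps 240 − 15.624 = 224.376.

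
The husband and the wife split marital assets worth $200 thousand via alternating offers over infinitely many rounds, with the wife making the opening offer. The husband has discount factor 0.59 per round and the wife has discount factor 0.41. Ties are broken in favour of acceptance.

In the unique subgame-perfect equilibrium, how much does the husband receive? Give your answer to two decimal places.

In a stationary SPE each proposer offers the other exactly their discounted continuation value.
If the wife keeps x when proposing and the husband keeps y when proposing, then x = 200 − 0.59y and y = 200 − 0.41x.
Solving: x = 200(1 − 0.59) / (1 − 0.41·0.59) = 82 / 0.7581 ≈ 108.1651.
The husband gets 200 − 108.1651 ≈ 91.8349.

91.83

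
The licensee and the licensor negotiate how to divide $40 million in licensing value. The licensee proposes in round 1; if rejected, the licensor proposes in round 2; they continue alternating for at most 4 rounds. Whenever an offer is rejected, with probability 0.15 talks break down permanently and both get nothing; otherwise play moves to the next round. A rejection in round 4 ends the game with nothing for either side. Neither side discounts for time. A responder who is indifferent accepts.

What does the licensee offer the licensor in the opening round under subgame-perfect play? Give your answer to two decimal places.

Round 4 (the licensor proposes): the licensee will accept anything ≥ 0, so the licensor offers 0 and keeps 40.
Round 3 (the licensee proposes): rejecting gives the licensor an expected 0.85 × 40 = 34; the licensee offers that and keeps 6.
Round 2 (the licensor proposes): rejecting gives the licensee an expected 0.85 × 6 = 5.1. The licensor offers 5.1 and keeps 40 − 5.1 = 34.9.
Round 1 (the licensee proposes): rejecting gives the licensor an expected 0.85 × 34.9 = 29.665, so the licensee offers 29.665, keeping 10.335.

29.67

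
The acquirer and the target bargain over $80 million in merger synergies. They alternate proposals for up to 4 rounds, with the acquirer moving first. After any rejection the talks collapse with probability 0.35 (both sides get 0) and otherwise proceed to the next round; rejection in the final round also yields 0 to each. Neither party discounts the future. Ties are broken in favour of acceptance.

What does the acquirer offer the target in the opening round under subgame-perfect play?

By backward induction:
Round 4 (the target proposes): the acquirer will accept anything ≥ 0, so the target offers 0 and keeps 80.
Round 3 (the acquirer proposes): rejecting gives the target an expected 0.65 × 80 = 52, so the acquirer offers 52, keeping 28.
Round 2 (the target proposes): rejecting gives the acquirer an expected 0.65 × 28 = 18.2, so the target offers 18.2, keeping 61.8.
Round 1 (the acquirer proposes): rejecting gives the target an expected 0.65 × 61.8 = 40.17, so the acquirer offers 40.17, keeping 39.83.

40.17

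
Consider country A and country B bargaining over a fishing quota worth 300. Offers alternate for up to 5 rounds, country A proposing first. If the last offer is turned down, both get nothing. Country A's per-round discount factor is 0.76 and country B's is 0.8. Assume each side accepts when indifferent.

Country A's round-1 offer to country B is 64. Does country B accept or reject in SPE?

Reject

Round 5 (country A proposes): rejection yields 0 for country B; country A offers 0 and keeps 300.
Round 4 (country B proposes): country A can get 300 next round, worth 0.76 × 300 = 228 now; country B offers that and keeps 72.
Round 3 (country A proposes): country B can get 72 next round, worth 0.8 × 72 = 57.6 now. Country A offers 57.6 and keeps 300 − 57.6 = 242.4.
Round 2 (country B proposes): country A can get 242.4 next round, worth 0.76 × 242.4 = 184.224 now; country B offers that and keeps 115.776.
So by rejecting in round 1, country B gets 115.776 next round, worth 0.8 × 115.776 = 92.6208 now.
Offer 64 < 92.6208, so country B rejects.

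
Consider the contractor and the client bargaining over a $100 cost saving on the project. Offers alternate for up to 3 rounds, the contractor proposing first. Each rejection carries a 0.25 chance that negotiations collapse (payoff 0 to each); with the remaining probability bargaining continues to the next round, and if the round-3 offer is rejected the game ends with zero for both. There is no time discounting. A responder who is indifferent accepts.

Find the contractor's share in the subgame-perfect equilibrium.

81.25

Round 3 (the contractor proposes): the client will accept anything ≥ 0, so the contractor offers 0 and keeps 100.
Round 2 (the client proposes): rejecting gives the contractor an expected 0.75 × 100 = 75. The client offers 75 and keeps 100 − 75 = 25.
Round 1 (the contractor proposes): rejecting gives the client an expected 0.75 × 25 = 18.75, so the contractor offers 18.75, keeping 81.25.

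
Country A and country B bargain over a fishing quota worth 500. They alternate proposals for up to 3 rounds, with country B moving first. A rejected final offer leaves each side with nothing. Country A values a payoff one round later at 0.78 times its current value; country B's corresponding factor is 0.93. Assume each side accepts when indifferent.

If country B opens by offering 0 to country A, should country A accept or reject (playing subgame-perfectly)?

Work out country A's continuation value if the offer is rejected.
Round 3 (country B proposes): rejection yields 0 for country A; country B offers 0 and keeps 500.
Round 2 (country A proposes): country B can get 500 next round, worth 0.93 × 500 = 465 now; country A offers that and keeps 35.
So by rejecting in round 1, country A gets 35 next round, worth 0.78 × 35 = 27.3 now.
Offer 0 < 27.3, so country A rejects.

Reject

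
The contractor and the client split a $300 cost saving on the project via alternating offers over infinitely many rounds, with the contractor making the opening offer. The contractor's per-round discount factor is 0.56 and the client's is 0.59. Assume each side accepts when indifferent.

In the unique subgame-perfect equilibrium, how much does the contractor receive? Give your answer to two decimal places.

183.69

When the contractor proposes, the client accepts any offer worth at least 0.59 times what the client would get by proposing next round; and vice versa.
This gives x = 300 − 0.59y and y = 300 − 0.56x, where x and y are each side's share when it proposes.
Hence (1 − 0.59·0.56)x = 300(1 − 0.59), i.e. 0.6696·x = 123.
x ≈ 183.6918; the client's share is 300 − x ≈ 116.3082.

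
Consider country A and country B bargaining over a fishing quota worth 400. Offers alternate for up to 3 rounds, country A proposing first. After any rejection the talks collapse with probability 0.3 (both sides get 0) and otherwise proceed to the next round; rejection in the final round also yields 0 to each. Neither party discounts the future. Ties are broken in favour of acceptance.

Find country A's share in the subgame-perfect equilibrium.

316

Round 3 (country A proposes): country B will accept anything ≥ 0, so country A offers 0 and keeps 400.
Round 2 (country B proposes): rejecting gives country A an expected 0.7 × 400 = 280, so country B offers 280, keeping 120.
Round 1 (country A proposes): rejecting gives country B an expected 0.7 × 120 = 84. Country A offers 84 and keeps 400 − 84 = 316.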